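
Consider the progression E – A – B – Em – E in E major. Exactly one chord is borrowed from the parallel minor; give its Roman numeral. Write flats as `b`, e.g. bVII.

E major has the diatonic set E, F#m, G#m, A, B, C#m, D#dim. E, A and B all belong to that set. Em (E–G–B) doesn't fit — on degree 1 E major would have E (I). Em is the degree-1 chord of E minor, so it is the borrowed i.

i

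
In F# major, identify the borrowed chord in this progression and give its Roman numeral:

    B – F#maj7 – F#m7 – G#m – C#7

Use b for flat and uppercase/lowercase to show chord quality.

The diatonic triads in F# major are F#, G#m, A#m, B, C#, D#m, E#dim. Of the given chords, B, F#maj7, G#m and C#7 are diatonic. But F#m7 (F#–A–C#–E) is foreign: the diatonic I on degree 1 is F#, whereas F#m7 comes from F# minor. It is labeled i7.

i7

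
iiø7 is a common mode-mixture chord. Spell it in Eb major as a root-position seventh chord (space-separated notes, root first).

F Ab Cb Eb

The root, F, is scale degree 2 — the same note in Eb major and Eb minor; only the chord quality changes. Building the half-diminished-seventh chord from the parallel minor on F: F–Ab–Cb–Eb.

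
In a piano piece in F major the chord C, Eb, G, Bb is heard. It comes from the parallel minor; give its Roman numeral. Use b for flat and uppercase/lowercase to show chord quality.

v7

The root C is the diatonic 5th degree of F major; the borrowing shows in the chord quality. The diatonic chord on degree 5 would be C (V), but C–Eb–G–Bb is the minor-seventh chord from F minor. As a borrowed chord it is labeled v7.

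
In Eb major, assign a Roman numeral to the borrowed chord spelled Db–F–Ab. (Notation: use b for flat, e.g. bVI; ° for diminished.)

bVII

Db is the lowered form of scale degree 7 in Eb major (the diatonic degree 7 is D). Db–F–Ab is a major chord — the form found in Eb minor, not the diatonic vii° (Ddim). Borrowed into Eb major it is written bVII.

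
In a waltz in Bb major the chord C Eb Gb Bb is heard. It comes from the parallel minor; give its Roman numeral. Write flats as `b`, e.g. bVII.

C is scale degree 2 in Bb major. Diatonically Bb major has Cm (ii) on that degree; C–Eb–Gb–Bb is instead the half-diminished-seventh chord native to Bb minor, so it takes the label iiø7.

iiø7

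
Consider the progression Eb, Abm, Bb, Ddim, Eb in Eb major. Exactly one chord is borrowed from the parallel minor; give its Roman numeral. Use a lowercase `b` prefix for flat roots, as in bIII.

The diatonic triads in Eb major are Eb, Fm, Gm, Ab, Bb, Cm, Ddim. Eb, Bb and Ddim are all diatonic. Abm (Ab–Cb–Eb) doesn't fit — on degree 4 Eb major would have Ab (IV). Abm is the degree-4 chord of Eb minor, so it is the borrowed iv.

iv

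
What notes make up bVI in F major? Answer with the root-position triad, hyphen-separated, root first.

The root of bVI is the lowered 6th degree: D becomes Db. Building the major chord from the parallel minor on Db: Db–F–Ab.

Db-F-Ab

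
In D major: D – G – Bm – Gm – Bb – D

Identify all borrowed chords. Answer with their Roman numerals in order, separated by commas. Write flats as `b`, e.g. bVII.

iv, bVI

D major has the diatonic set D, Em, F#m, G, A, Bm, C#dim. D, G and Bm are all diatonic. But Gm (G–Bb–D) is foreign: the diatonic IV on degree 4 is G, whereas Gm comes from D minor. It is labeled iv. Bb (Bb–D–F) doesn't fit — on degree 6 D major would have Bm (vi). Bb is the degree-6 chord of D minor, so it is the borrowed bVI.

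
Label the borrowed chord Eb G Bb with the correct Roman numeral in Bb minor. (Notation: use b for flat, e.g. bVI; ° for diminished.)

IV

The root Eb is the diatonic 4th degree of Bb minor; the borrowing shows in the chord quality. Eb–G–Bb is a major chord — the form found in Bb major, not the diatonic iv (Ebm). Borrowed into Bb minor it is written IV.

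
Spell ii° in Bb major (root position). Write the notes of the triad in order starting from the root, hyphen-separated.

C-Eb-Gb

The root, C, is scale degree 2 — the same note in Bb major and Bb minor; only the chord quality changes. Building the diminished chord from the parallel minor on C: C–Eb–Gb.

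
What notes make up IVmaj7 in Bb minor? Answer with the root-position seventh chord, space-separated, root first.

The root, Eb, is scale degree 4 — the same note in Bb minor and Bb major; only the chord quality changes. Building the major-seventh chord from the parallel major on Eb: Eb–G–Bb–D.

Eb G Bb D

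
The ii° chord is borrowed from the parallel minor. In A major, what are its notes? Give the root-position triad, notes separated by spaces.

B D F

The root, B, is scale degree 2 — the same note in A major and A minor; only the chord quality changes. In A minor the chord on B is B–D–F.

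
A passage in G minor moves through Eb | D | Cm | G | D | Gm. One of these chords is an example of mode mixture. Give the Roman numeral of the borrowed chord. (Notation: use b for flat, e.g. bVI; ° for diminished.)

I

The diatonic triads in G minor (with V from harmonic minor) are Gm, Adim, Bb, Cm, D, Eb, F. Eb, D, Cm and Gm all belong to that set. G (G–B–D) doesn't fit — on degree 1 G minor would have Gm (i). G is the degree-1 chord of G major, so it is the borrowed I.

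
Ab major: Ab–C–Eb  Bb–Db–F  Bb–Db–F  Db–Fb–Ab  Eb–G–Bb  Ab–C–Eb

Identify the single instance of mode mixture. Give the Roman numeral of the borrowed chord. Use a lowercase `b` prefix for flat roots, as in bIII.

In Ab major the diatonic chords are Ab, Bbm, Cm, Db, Eb, Fm, Gdim. Ab–C–Eb = Ab, Bb–Db–F = Bbm and Eb–G–Bb = Eb all belong to that set. Db–Fb–Ab is not: scale degree 4 in Ab major carries Db (IV). In Ab minor the chord on that degree is Dbm, so here it functions as iv, borrowed from the parallel minor.

iv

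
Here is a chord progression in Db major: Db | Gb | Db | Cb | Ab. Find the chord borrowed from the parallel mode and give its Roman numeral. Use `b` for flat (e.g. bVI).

Db major has the diatonic set Db, Ebm, Fm, Gb, Ab, Bbm, Cdim. Of the given chords, Db, Gb and Ab are diatonic. Cb (Cb–Eb–Gb) is not: scale degree 7 in Db major carries Cdim (vii°). In Db minor the chord on that degree is Cb, so here it functions as bVII, borrowed from the parallel minor.

bVII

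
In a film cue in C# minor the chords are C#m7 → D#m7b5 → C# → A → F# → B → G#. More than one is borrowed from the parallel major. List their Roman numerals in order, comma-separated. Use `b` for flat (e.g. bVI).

I, IV

In C# minor (with V from harmonic minor) the diatonic chords are C#m, D#dim, E, F#m, G#, A, B. C#m7, D#m7b5, A, B and G# are all diatonic. C# (C#–E#–G#) is not: scale degree 1 in C# minor carries C#m (i). In C# major the chord on that degree is C#, so here it functions as I, borrowed from the parallel major. But F# (F#–A#–C#) is foreign: the diatonic iv on degree 4 is F#m, whereas F# comes from C# major. It is labeled IV.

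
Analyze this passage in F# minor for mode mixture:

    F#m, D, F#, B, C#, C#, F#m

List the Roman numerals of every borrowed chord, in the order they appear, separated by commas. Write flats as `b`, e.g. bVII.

The diatonic triads in F# minor (with V from harmonic minor) are F#m, G#dim, A, Bm, C#, D, E. F#m, D and C# all belong to that set. F# (F#–A#–C#) doesn't fit — on degree 1 F# minor would have F#m (i). F# is the degree-1 chord of F# major, so it is the borrowed I. B (B–D#–F#) doesn't fit — on degree 4 F# minor would have Bm (iv). B is the degree-4 chord of F# major, so it is the borrowed IV.

I, IV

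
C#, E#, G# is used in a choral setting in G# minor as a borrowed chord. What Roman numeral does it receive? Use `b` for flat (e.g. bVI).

The root C# is the diatonic 4th degree of G# minor; the borrowing shows in the chord quality. C#–E#–G# is a major chord — the form found in G# major, not the diatonic iv (C#m). Borrowed into G# minor it is written IV.

IV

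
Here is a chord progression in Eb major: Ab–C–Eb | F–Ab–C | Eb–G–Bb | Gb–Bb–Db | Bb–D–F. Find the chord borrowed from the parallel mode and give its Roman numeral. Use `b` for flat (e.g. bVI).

bIII

Eb major has the diatonic set Eb, Fm, Gm, Ab, Bb, Cm, Ddim. Ab–C–Eb = Ab, F–Ab–C = Fm, Eb–G–Bb = Eb and Bb–D–F = Bb all belong to that set. But Gb–Bb–Db is foreign: the diatonic iii on degree 3 is Gm, whereas Gb comes from Eb minor. It is labeled bIII.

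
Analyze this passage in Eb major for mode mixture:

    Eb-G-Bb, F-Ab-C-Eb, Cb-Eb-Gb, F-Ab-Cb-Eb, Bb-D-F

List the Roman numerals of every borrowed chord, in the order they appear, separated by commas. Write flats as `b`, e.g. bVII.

Eb major has the diatonic set Eb, Fm, Gm, Ab, Bb, Cm, Ddim. Of the given chords, Eb–G–Bb = Eb, F–Ab–C–Eb = Fm7 and Bb–D–F = Bb are diatonic. Cb–Eb–Gb doesn't fit — on degree 6 Eb major would have Cm (vi). Cb is the degree-6 chord of Eb minor, so it is the borrowed bVI. But F–Ab–Cb–Eb is foreign: the diatonic ii on degree 2 is Fm, whereas Fm7b5 comes from Eb minor. It is labeled iiø7.

bVI, iiø7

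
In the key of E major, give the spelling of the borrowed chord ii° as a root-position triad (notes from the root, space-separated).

The root, F#, is scale degree 2 — the same note in E major and E minor; only the chord quality changes. Stacking thirds in E minor on F# gives F#–A–C.

F# A C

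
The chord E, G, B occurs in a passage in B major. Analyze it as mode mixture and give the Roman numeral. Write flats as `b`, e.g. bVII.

iv

The root E is the diatonic 4th degree of B major; the borrowing shows in the chord quality. The diatonic chord on degree 4 would be E (IV), but E–G–B is the minor chord from B minor. As a borrowed chord it is labeled iv.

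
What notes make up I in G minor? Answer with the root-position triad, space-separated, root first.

G B D

I is built on scale degree 1, which is G in both G minor and its parallel. In G major the chord on G is G–B–D.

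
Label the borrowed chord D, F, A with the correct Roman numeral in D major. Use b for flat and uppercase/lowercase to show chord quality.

i

The root D is the diatonic 1st degree of D major; the borrowing shows in the chord quality. D–F–A is a minor chord — the form found in D minor, not the diatonic I (D). Borrowed into D major it is written i.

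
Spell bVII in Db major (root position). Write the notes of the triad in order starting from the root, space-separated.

Cb Eb Gb

The root of bVII is the lowered 7th degree: C becomes Cb. Stacking thirds in Db minor on Cb gives Cb–Eb–Gb.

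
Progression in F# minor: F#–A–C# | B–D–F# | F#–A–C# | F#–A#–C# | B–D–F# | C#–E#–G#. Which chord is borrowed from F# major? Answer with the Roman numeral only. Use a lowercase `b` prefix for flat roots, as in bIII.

F# minor has the diatonic set F#m, G#dim, A, Bm, C#, D, E (with V from harmonic minor). F#–A–C# = F#m, B–D–F# = Bm and C#–E#–G# = C# are all diatonic. But F#–A#–C# is foreign: the diatonic i on degree 1 is F#m, whereas F# comes from F# major. It is labeled I.

I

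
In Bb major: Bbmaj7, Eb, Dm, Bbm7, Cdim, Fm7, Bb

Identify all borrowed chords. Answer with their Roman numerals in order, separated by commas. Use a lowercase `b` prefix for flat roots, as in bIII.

i7, ii°, v7

In Bb major the diatonic chords are Bb, Cm, Dm, Eb, F, Gm, Adim. Bbmaj7, Eb, Dm and Bb all belong to that set. Bbm7 (Bb–Db–F–Ab) doesn't fit — on degree 1 Bb major would have Bb (I). Bbm7 is the degree-1 chord of Bb minor, so it is the borrowed i7. Cdim (C–Eb–Gb) doesn't fit — on degree 2 Bb major would have Cm (ii). Cdim is the degree-2 chord of Bb minor, so it is the borrowed ii°. Fm7 (F–Ab–C–Eb) is not: scale degree 5 in Bb major carries F (V). In Bb minor the chord on that degree is Fm7, so here it functions as v7, borrowed from the parallel minor.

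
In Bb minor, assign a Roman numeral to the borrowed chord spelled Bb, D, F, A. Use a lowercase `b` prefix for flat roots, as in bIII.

The root Bb is the diatonic 1st degree of Bb minor; the borrowing shows in the chord quality. Bb–D–F–A is a major-seventh chord — the form found in Bb major, not the diatonic i (Bbm). Borrowed into Bb minor it is written Imaj7.

Imaj7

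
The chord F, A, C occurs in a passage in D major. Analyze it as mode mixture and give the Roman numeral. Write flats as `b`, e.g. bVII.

bIII

F is the lowered form of scale degree 3 in D major (the diatonic degree 3 is F#). The diatonic chord on degree 3 would be F#m (iii), but F–A–C is the major chord from D minor. As a borrowed chord it is labeled bIII.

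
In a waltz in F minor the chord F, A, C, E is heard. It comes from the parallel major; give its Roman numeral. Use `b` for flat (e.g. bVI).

F is scale degree 1 in F minor. The diatonic chord on degree 1 would be Fm (i), but F–A–C–E is the major-seventh chord from F major. As a borrowed chord it is labeled Imaj7.

Imaj7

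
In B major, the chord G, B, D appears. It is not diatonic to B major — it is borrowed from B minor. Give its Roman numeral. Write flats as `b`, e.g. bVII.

In B major scale degree 6 is G#; G is its lowered form, from B minor. Diatonically B major has G#m (vi) on that degree; G–B–D is instead the major chord native to B minor, so it takes the label bVI.

bVI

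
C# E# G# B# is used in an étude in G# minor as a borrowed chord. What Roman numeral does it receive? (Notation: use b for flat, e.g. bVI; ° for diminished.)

IVmaj7

C# is scale degree 4 in G# minor. Diatonically G# minor has C#m (iv) on that degree; C#–E#–G#–B# is instead the major-seventh chord native to G# major, so it takes the label IVmaj7.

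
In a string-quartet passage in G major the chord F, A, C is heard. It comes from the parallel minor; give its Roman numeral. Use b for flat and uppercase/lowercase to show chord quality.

The root F is the lowered 7th scale degree — diatonically G major has F# there. Diatonically G major has F#dim (vii°) on that degree; F–A–C is instead the major chord native to G minor, so it takes the label bVII.

bVII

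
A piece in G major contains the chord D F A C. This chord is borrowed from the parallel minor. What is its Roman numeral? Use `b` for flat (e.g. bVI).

The root D is the diatonic 5th degree of G major; the borrowing shows in the chord quality. Diatonically G major has D (V) on that degree; D–F–A–C is instead the minor-seventh chord native to G minor, so it takes the label v7.

v7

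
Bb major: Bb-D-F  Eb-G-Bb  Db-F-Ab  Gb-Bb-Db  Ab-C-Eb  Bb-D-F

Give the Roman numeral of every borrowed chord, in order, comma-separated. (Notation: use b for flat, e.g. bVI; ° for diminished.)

The diatonic triads in Bb major are Bb, Cm, Dm, Eb, F, Gm, Adim. Bb–D–F = Bb and Eb–G–Bb = Eb both belong to that set. But Db–F–Ab is foreign: the diatonic iii on degree 3 is Dm, whereas Db comes from Bb minor. It is labeled bIII. But Gb–Bb–Db is foreign: the diatonic vi on degree 6 is Gm, whereas Gb comes from Bb minor. It is labeled bVI. But Ab–C–Eb is foreign: the diatonic vii° on degree 7 is Adim, whereas Ab comes from Bb minor. It is labeled bVII.

bIII, bVI, bVII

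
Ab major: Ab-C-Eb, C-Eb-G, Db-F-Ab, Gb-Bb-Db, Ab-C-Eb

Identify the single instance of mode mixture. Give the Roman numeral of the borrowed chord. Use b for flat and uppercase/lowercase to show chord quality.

bVII

The diatonic triads in Ab major are Ab, Bbm, Cm, Db, Eb, Fm, Gdim. Of the given chords, Ab–C–Eb = Ab, C–Eb–G = Cm and Db–F–Ab = Db are diatonic. Gb–Bb–Db is not: scale degree 7 in Ab major carries Gdim (vii°). In Ab minor the chord on that degree is Gb, so here it functions as bVII, borrowed from the parallel minor.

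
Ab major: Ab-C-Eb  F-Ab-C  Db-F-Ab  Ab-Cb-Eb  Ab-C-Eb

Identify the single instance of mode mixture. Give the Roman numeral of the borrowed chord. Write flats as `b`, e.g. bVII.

i

Ab major has the diatonic set Ab, Bbm, Cm, Db, Eb, Fm, Gdim. Ab–C–Eb = Ab, F–Ab–C = Fm and Db–F–Ab = Db all belong to that set. But Ab–Cb–Eb is foreign: the diatonic I on degree 1 is Ab, whereas Abm comes from Ab minor. It is labeled i.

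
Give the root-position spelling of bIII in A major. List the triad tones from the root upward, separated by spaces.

Scale degree 3 in A major is C#. bIII uses the lowered form, C, taken from A minor. Building the major chord from the parallel minor on C: C–E–G.

C E G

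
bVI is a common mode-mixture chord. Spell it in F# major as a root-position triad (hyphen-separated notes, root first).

bVI is built on the lowered scale degree 6. In F# major degree 6 is D#; lowered it becomes D. In F# minor the chord on D is D–F#–A.

D-F#-A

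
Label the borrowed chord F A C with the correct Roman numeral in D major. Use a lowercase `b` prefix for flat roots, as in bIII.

The root F is the lowered 3rd scale degree — diatonically D major has F# there. The diatonic chord on degree 3 would be F#m (iii), but F–A–C is the major chord from D minor. As a borrowed chord it is labeled bIII.

bIII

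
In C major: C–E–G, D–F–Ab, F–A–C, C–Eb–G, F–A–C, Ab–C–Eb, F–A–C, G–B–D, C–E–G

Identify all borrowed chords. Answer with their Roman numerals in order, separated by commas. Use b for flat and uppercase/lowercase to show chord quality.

C major has the diatonic set C, Dm, Em, F, G, Am, Bdim. C–E–G = C, F–A–C = F and G–B–D = G are all diatonic. D–F–Ab doesn't fit — on degree 2 C major would have Dm (ii). Ddim is the degree-2 chord of C minor, so it is the borrowed ii°. C–Eb–G doesn't fit — on degree 1 C major would have C (I). Cm is the degree-1 chord of C minor, so it is the borrowed i. Ab–C–Eb doesn't fit — on degree 6 C major would have Am (vi). Ab is the degree-6 chord of C minor, so it is the borrowed bVI.

ii°, i, bVI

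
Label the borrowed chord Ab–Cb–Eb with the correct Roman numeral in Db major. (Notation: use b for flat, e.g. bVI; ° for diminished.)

Ab is scale degree 5 in Db major. Diatonically Db major has Ab (V) on that degree; Ab–Cb–Eb is instead the minor chord native to Db minor, so it takes the label v.

v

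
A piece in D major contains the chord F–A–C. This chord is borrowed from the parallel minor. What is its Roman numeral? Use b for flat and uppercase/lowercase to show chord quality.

In D major scale degree 3 is F#; F is its lowered form, from D minor. F–A–C is a major chord — the form found in D minor, not the diatonic iii (F#m). Borrowed into D major it is written bIII.

bIII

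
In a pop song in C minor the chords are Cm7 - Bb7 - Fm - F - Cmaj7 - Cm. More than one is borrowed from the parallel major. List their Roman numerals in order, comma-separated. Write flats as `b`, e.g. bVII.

The diatonic triads in C minor (with V from harmonic minor) are Cm, Ddim, Eb, Fm, G, Ab, Bb. Of the given chords, Cm7, Bb7, Fm and Cm are diatonic. But F (F–A–C) is foreign: the diatonic iv on degree 4 is Fm, whereas F comes from C major. It is labeled IV. But Cmaj7 (C–E–G–B) is foreign: the diatonic i on degree 1 is Cm, whereas Cmaj7 comes from C major. It is labeled Imaj7.

IV, Imaj7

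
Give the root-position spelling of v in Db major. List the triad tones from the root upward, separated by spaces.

Ab Cb Eb

The root, Ab, is scale degree 5 — the same note in Db major and Db minor; only the chord quality changes. Stacking thirds in Db minor on Ab gives Ab–Cb–Eb.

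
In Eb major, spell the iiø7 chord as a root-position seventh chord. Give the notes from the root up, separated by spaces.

F Ab Cb Eb

The root, F, is scale degree 2 — the same note in Eb major and Eb minor; only the chord quality changes. In Eb minor the chord on F is F–Ab–Cb–Eb.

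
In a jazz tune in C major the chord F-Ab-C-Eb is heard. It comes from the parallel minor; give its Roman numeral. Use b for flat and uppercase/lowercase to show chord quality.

iv7

The root F is the diatonic 4th degree of C major; the borrowing shows in the chord quality. The diatonic chord on degree 4 would be F (IV), but F–Ab–C–Eb is the minor-seventh chord from C minor. As a borrowed chord it is labeled iv7.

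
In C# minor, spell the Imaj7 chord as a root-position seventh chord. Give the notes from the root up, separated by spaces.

Imaj7 is built on scale degree 1, which is C# in both C# minor and its parallel. Building the major-seventh chord from the parallel major on C#: C#–E#–G#–B#.

C# E# G# B#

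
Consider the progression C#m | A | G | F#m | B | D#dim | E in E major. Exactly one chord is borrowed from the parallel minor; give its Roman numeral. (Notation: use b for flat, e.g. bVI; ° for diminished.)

bIII

E major has the diatonic set E, F#m, G#m, A, B, C#m, D#dim. Of the given chords, C#m, A, F#m, B, D#dim and E are diatonic. But G (G–B–D) is foreign: the diatonic iii on degree 3 is G#m, whereas G comes from E minor. It is labeled bIII.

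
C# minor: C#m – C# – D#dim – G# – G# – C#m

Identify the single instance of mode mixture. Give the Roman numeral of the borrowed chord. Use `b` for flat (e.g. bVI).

C# minor has the diatonic set C#m, D#dim, E, F#m, G#, A, B (with V from harmonic minor). C#m, D#dim and G# all belong to that set. But C# (C#–E#–G#) is foreign: the diatonic i on degree 1 is C#m, whereas C# comes from C# major. It is labeled I.

I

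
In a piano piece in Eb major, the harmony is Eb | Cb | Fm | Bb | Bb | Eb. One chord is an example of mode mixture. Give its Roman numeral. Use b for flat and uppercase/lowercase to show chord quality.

Eb major has the diatonic set Eb, Fm, Gm, Ab, Bb, Cm, Ddim. Eb, Fm and Bb all belong to that set. Cb (Cb–Eb–Gb) is not: scale degree 6 in Eb major carries Cm (vi). In Eb minor the chord on that degree is Cb, so here it functions as bVI, borrowed from the parallel minor.

bVI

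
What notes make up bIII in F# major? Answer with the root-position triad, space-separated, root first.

Scale degree 3 in F# major is A#. bIII uses the lowered form, A, taken from F# minor. Building the major chord from the parallel minor on A: A–C#–E.

A C# E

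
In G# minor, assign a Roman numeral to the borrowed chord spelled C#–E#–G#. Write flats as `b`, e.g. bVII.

The root C# is the diatonic 4th degree of G# minor; the borrowing shows in the chord quality. C#–E#–G# is a major chord — the form found in G# major, not the diatonic iv (C#m). Borrowed into G# minor it is written IV.

IV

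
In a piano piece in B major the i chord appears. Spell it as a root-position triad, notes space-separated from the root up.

B D F#

The root, B, is scale degree 1 — the same note in B major and B minor; only the chord quality changes. Building the minor chord from the parallel minor on B: B–D–F#.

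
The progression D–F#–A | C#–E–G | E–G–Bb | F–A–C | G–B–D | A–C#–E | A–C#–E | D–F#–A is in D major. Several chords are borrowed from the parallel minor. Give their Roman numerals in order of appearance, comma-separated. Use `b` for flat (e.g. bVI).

ii°, bIII

D major has the diatonic set D, Em, F#m, G, A, Bm, C#dim. D–F#–A = D, C#–E–G = C#dim, G–B–D = G and A–C#–E = A all belong to that set. E–G–Bb is not: scale degree 2 in D major carries Em (ii). In D minor the chord on that degree is Edim, so here it functions as ii°, borrowed from the parallel minor. But F–A–C is foreign: the diatonic iii on degree 3 is F#m, whereas F comes from D minor. It is labeled bIII.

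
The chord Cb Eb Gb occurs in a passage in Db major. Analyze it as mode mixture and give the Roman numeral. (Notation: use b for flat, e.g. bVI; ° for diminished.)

In Db major scale degree 7 is C; Cb is its lowered form, from Db minor. Diatonically Db major has Cdim (vii°) on that degree; Cb–Eb–Gb is instead the major chord native to Db minor, so it takes the label bVII.

bVII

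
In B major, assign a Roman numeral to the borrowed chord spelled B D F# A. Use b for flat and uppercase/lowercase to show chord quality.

i7

The root B is the diatonic 1st degree of B major; the borrowing shows in the chord quality. Diatonically B major has B (I) on that degree; B–D–F#–A is instead the minor-seventh chord native to B minor, so it takes the label i7.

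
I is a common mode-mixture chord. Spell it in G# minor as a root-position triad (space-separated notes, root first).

G# B# D#

The root, G#, is scale degree 1 — the same note in G# minor and G# major; only the chord quality changes. In G# major the chord on G# is G#–B#–D#.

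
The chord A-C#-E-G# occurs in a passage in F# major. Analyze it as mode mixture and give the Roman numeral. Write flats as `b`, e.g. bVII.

In F# major scale degree 3 is A#; A is its lowered form, from F# minor. The diatonic chord on degree 3 would be A#m (iii), but A–C#–E–G# is the major-seventh chord from F# minor. As a borrowed chord it is labeled bIIImaj7.

bIIImaj7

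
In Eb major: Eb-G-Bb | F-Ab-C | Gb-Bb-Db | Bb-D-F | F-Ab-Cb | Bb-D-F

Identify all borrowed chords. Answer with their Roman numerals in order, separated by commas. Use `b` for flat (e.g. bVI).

bIII, ii°

In Eb major the diatonic chords are Eb, Fm, Gm, Ab, Bb, Cm, Ddim. Eb–G–Bb = Eb, F–Ab–C = Fm and Bb–D–F = Bb are all diatonic. Gb–Bb–Db doesn't fit — on degree 3 Eb major would have Gm (iii). Gb is the degree-3 chord of Eb minor, so it is the borrowed bIII. F–Ab–Cb doesn't fit — on degree 2 Eb major would have Fm (ii). Fdim is the degree-2 chord of Eb minor, so it is the borrowed ii°.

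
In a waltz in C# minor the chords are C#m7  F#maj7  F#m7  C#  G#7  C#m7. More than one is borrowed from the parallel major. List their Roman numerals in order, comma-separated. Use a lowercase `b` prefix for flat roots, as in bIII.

IVmaj7, I

C# minor has the diatonic set C#m, D#dim, E, F#m, G#, A, B (with V from harmonic minor). Of the given chords, C#m7, F#m7 and G#7 are diatonic. But F#maj7 (F#–A#–C#–E#) is foreign: the diatonic iv on degree 4 is F#m, whereas F#maj7 comes from C# major. It is labeled IVmaj7. C# (C#–E#–G#) doesn't fit — on degree 1 C# minor would have C#m (i). C# is the degree-1 chord of C# major, so it is the borrowed I.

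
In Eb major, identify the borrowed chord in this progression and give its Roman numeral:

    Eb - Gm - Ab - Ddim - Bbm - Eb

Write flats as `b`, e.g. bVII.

v

In Eb major the diatonic chords are Eb, Fm, Gm, Ab, Bb, Cm, Ddim. Eb, Gm, Ab and Ddim are all diatonic. But Bbm (Bb–Db–F) is foreign: the diatonic V on degree 5 is Bb, whereas Bbm comes from Eb minor. It is labeled v.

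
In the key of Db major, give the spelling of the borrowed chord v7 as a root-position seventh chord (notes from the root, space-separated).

Ab Cb Eb Gb

The root, Ab, is scale degree 5 — the same note in Db major and Db minor; only the chord quality changes. Stacking thirds in Db minor on Ab gives Ab–Cb–Eb–Gb.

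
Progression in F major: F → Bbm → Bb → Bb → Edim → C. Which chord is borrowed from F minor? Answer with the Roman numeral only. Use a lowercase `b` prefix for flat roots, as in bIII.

iv

The diatonic triads in F major are F, Gm, Am, Bb, C, Dm, Edim. Of the given chords, F, Bb, Edim and C are diatonic. Bbm (Bb–Db–F) is not: scale degree 4 in F major carries Bb (IV). In F minor the chord on that degree is Bbm, so here it functions as iv, borrowed from the parallel minor.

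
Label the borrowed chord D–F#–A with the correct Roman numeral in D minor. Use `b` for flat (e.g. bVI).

I

The root D is the diatonic 1st degree of D minor; the borrowing shows in the chord quality. Diatonically D minor has Dm (i) on that degree; D–F#–A is instead the major chord native to D major, so it takes the label I.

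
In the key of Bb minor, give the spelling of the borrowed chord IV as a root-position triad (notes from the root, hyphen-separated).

The root, Eb, is scale degree 4 — the same note in Bb minor and Bb major; only the chord quality changes. Building the major chord from the parallel major on Eb: Eb–G–Bb.

Eb-G-Bb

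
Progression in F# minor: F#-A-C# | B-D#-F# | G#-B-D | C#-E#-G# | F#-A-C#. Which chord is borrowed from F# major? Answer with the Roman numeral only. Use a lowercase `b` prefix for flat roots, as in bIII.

F# minor has the diatonic set F#m, G#dim, A, Bm, C#, D, E (with V from harmonic minor). Of the given chords, F#–A–C# = F#m, G#–B–D = G#dim and C#–E#–G# = C# are diatonic. But B–D#–F# is foreign: the diatonic iv on degree 4 is Bm, whereas B comes from F# major. It is labeled IV.

IV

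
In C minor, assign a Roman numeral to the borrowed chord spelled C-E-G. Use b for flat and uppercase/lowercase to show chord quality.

The root C is the diatonic 1st degree of C minor; the borrowing shows in the chord quality. Diatonically C minor has Cm (i) on that degree; C–E–G is instead the major chord native to C major, so it takes the label I.

I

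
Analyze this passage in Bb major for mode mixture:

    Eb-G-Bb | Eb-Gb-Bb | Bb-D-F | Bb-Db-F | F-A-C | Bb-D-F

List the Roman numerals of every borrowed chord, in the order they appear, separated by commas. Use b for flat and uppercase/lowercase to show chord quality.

iv, i

In Bb major the diatonic chords are Bb, Cm, Dm, Eb, F, Gm, Adim. Eb–G–Bb = Eb, Bb–D–F = Bb and F–A–C = F are all diatonic. Eb–Gb–Bb doesn't fit — on degree 4 Bb major would have Eb (IV). Ebm is the degree-4 chord of Bb minor, so it is the borrowed iv. Bb–Db–F doesn't fit — on degree 1 Bb major would have Bb (I). Bbm is the degree-1 chord of Bb minor, so it is the borrowed i.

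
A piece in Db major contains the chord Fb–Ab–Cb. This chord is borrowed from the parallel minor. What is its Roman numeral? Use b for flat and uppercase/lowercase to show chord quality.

The root Fb is the lowered 3rd scale degree — diatonically Db major has F there. The diatonic chord on degree 3 would be Fm (iii), but Fb–Ab–Cb is the major chord from Db minor. As a borrowed chord it is labeled bIII.

bIII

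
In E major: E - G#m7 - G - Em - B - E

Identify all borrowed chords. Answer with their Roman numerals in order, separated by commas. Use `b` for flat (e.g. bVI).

bIII, i

E major has the diatonic set E, F#m, G#m, A, B, C#m, D#dim. E, G#m7 and B are all diatonic. But G (G–B–D) is foreign: the diatonic iii on degree 3 is G#m, whereas G comes from E minor. It is labeled bIII. Em (E–G–B) doesn't fit — on degree 1 E major would have E (I). Em is the degree-1 chord of E minor, so it is the borrowed i.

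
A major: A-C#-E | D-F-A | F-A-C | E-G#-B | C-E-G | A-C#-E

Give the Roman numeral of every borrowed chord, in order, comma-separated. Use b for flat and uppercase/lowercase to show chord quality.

iv, bVI, bIII

The diatonic triads in A major are A, Bm, C#m, D, E, F#m, G#dim. Of the given chords, A–C#–E = A and E–G#–B = E are diatonic. D–F–A is not: scale degree 4 in A major carries D (IV). In A minor the chord on that degree is Dm, so here it functions as iv, borrowed from the parallel minor. F–A–C is not: scale degree 6 in A major carries F#m (vi). In A minor the chord on that degree is F, so here it functions as bVI, borrowed from the parallel minor. But C–E–G is foreign: the diatonic iii on degree 3 is C#m, whereas C comes from A minor. It is labeled bIII.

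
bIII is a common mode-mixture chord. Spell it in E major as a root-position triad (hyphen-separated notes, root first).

bIII is built on the lowered scale degree 3. In E major degree 3 is G#; lowered it becomes G. Stacking thirds in E minor on G gives G–B–D.

G-B-D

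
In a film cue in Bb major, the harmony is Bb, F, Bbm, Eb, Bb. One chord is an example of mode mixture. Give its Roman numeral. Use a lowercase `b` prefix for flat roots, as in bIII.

i

In Bb major the diatonic chords are Bb, Cm, Dm, Eb, F, Gm, Adim. Bb, F and Eb all belong to that set. Bbm (Bb–Db–F) is not: scale degree 1 in Bb major carries Bb (I). In Bb minor the chord on that degree is Bbm, so here it functions as i, borrowed from the parallel minor.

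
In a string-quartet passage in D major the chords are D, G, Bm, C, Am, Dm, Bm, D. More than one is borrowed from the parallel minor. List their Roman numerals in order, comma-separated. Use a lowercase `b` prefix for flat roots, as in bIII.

The diatonic triads in D major are D, Em, F#m, G, A, Bm, C#dim. D, G and Bm all belong to that set. C (C–E–G) doesn't fit — on degree 7 D major would have C#dim (vii°). C is the degree-7 chord of D minor, so it is the borrowed bVII. Am (A–C–E) doesn't fit — on degree 5 D major would have A (V). Am is the degree-5 chord of D minor, so it is the borrowed v. Dm (D–F–A) is not: scale degree 1 in D major carries D (I). In D minor the chord on that degree is Dm, so here it functions as i, borrowed from the parallel minor.

bVII, v, i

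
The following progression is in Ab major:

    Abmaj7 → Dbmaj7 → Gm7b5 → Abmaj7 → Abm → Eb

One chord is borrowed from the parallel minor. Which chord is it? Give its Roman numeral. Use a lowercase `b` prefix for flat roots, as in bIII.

The diatonic triads in Ab major are Ab, Bbm, Cm, Db, Eb, Fm, Gdim. Of the given chords, Abmaj7, Dbmaj7, Gm7b5 and Eb are diatonic. Abm (Ab–Cb–Eb) is not: scale degree 1 in Ab major carries Ab (I). In Ab minor the chord on that degree is Abm, so here it functions as i, borrowed from the parallel minor.

i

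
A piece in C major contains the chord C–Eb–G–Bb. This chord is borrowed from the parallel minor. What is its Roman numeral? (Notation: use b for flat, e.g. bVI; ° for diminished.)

C is scale degree 1 in C major. Diatonically C major has C (I) on that degree; C–Eb–G–Bb is instead the minor-seventh chord native to C minor, so it takes the label i7.

i7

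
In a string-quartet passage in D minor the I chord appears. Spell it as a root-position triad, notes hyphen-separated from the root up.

The root, D, is scale degree 1 — the same note in D minor and D major; only the chord quality changes. Building the major chord from the parallel major on D: D–F#–A.

D-F#-A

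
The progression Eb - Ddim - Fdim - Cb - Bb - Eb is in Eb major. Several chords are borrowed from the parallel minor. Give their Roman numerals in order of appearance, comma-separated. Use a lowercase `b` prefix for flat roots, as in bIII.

ii°, bVI

In Eb major the diatonic chords are Eb, Fm, Gm, Ab, Bb, Cm, Ddim. Of the given chords, Eb, Ddim and Bb are diatonic. Fdim (F–Ab–Cb) doesn't fit — on degree 2 Eb major would have Fm (ii). Fdim is the degree-2 chord of Eb minor, so it is the borrowed ii°. Cb (Cb–Eb–Gb) doesn't fit — on degree 6 Eb major would have Cm (vi). Cb is the degree-6 chord of Eb minor, so it is the borrowed bVI.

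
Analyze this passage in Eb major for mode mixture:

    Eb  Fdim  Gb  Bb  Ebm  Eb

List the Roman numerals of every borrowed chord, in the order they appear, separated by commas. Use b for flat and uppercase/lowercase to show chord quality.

In Eb major the diatonic chords are Eb, Fm, Gm, Ab, Bb, Cm, Ddim. Eb and Bb both belong to that set. But Fdim (F–Ab–Cb) is foreign: the diatonic ii on degree 2 is Fm, whereas Fdim comes from Eb minor. It is labeled ii°. Gb (Gb–Bb–Db) doesn't fit — on degree 3 Eb major would have Gm (iii). Gb is the degree-3 chord of Eb minor, so it is the borrowed bIII. Ebm (Eb–Gb–Bb) doesn't fit — on degree 1 Eb major would have Eb (I). Ebm is the degree-1 chord of Eb minor, so it is the borrowed i.

ii°, bIII, i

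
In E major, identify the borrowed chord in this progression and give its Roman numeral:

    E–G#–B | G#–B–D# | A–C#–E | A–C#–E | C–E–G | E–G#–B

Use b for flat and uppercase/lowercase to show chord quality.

bVI

In E major the diatonic chords are E, F#m, G#m, A, B, C#m, D#dim. Of the given chords, E–G#–B = E, G#–B–D# = G#m and A–C#–E = A are diatonic. C–E–G is not: scale degree 6 in E major carries C#m (vi). In E minor the chord on that degree is C, so here it functions as bVI, borrowed from the parallel minor.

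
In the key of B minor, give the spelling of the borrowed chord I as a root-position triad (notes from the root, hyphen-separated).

The root, B, is scale degree 1 — the same note in B minor and B major; only the chord quality changes. Building the major chord from the parallel major on B: B–D#–F#.

B-D#-F#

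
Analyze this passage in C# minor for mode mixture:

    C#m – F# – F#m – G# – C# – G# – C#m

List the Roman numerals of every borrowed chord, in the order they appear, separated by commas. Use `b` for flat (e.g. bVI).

IV, I

In C# minor (with V from harmonic minor) the diatonic chords are C#m, D#dim, E, F#m, G#, A, B. C#m, F#m and G# are all diatonic. F# (F#–A#–C#) is not: scale degree 4 in C# minor carries F#m (iv). In C# major the chord on that degree is F#, so here it functions as IV, borrowed from the parallel major. C# (C#–E#–G#) doesn't fit — on degree 1 C# minor would have C#m (i). C# is the degree-1 chord of C# major, so it is the borrowed I.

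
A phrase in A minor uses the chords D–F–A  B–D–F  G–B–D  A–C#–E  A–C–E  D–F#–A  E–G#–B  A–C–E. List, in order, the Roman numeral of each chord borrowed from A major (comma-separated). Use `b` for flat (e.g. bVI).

I, IV

The diatonic triads in A minor (with V from harmonic minor) are Am, Bdim, C, Dm, E, F, G. D–F–A = Dm, B–D–F = Bdim, G–B–D = G, A–C–E = Am and E–G#–B = E are all diatonic. But A–C#–E is foreign: the diatonic i on degree 1 is Am, whereas A comes from A major. It is labeled I. But D–F#–A is foreign: the diatonic iv on degree 4 is Dm, whereas D comes from A major. It is labeled IV.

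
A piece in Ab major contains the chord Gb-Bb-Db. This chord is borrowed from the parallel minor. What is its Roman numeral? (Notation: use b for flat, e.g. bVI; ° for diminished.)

bVII

The root Gb is the lowered 7th scale degree — diatonically Ab major has G there. Diatonically Ab major has Gdim (vii°) on that degree; Gb–Bb–Db is instead the major chord native to Ab minor, so it takes the label bVII.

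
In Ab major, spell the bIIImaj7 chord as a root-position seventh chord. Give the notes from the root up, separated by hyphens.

Cb-Eb-Gb-Bb

bIIImaj7 is built on the lowered scale degree 3. In Ab major degree 3 is C; lowered it becomes Cb. Stacking thirds in Ab minor on Cb gives Cb–Eb–Gb–Bb.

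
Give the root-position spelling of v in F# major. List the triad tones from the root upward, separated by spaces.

v is built on scale degree 5, which is C# in both F# major and its parallel. Building the minor chord from the parallel minor on C#: C#–E–G#.

C# E G#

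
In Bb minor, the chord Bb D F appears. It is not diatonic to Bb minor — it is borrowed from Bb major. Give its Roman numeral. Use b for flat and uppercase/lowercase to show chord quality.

Bb is scale degree 1 in Bb minor. Diatonically Bb minor has Bbm (i) on that degree; Bb–D–F is instead the major chord native to Bb major, so it takes the label I.

I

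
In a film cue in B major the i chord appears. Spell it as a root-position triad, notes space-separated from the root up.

i is built on scale degree 1, which is B in both B major and its parallel. Stacking thirds in B minor on B gives B–D–F#.

B D F#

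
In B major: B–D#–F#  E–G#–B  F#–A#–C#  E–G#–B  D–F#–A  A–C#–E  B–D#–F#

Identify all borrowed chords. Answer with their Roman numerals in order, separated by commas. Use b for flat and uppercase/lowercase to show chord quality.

bIII, bVII

The diatonic triads in B major are B, C#m, D#m, E, F#, G#m, A#dim. Of the given chords, B–D#–F# = B, E–G#–B = E and F#–A#–C# = F# are diatonic. But D–F#–A is foreign: the diatonic iii on degree 3 is D#m, whereas D comes from B minor. It is labeled bIII. But A–C#–E is foreign: the diatonic vii° on degree 7 is A#dim, whereas A comes from B minor. It is labeled bVII.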